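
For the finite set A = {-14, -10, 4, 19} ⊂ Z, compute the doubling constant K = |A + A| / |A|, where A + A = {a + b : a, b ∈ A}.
K = |A + A| / |A| = 10/4 = 5/2

Enumerate A + A = {a + b : a, b ∈ A}. With |A| = 4, there are |A|^2 = 16 ordered sum pairs; collecting distinct values, A + A = {-28, -24, -20, -10, -6, 5, 8, 9, 23, 38}, so |A + A| = 10. Thus K = 10/4 = 5/2. For comparison, the minimum possible |A + A| over all 4-element sets is 2·4 − 1 = 7 (so min K = 7/4), attained only by arithmetic progressions.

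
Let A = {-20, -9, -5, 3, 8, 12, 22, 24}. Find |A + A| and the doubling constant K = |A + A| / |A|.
K = |A + A| / |A| = 34/8 = 17/4

Enumerate A + A = {a + b : a, b ∈ A}. With |A| = 8, there are |A|^2 = 64 ordered sum pairs; collecting distinct values, A + A = {-40, -29, -25, -18, -17, -14, -12, -10, -8, -6, -2, -1, 2, 3, 4, 6, 7, 11, 13, 15, 16, 17, 19, 20, 24, 25, 27, 30, 32, 34, 36, 44, 46, 48}, so |A + A| = 34. Thus K = 34/8 = 17/4. For comparison, the minimum possible |A + A| over all 8-element sets is 2·8 − 1 = 15 (so min K = 15/8), attained only by arithmetic progressions.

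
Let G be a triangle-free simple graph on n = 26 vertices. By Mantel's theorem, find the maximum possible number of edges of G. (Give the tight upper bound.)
ex(26, K_3) = ⌊26^2/4⌋ = 169

Mantel (1907): a triangle-free graph on n vertices has at most ⌊n^2/4⌋ edges, with equality for the complete bipartite graph K_{⌊n/2⌋, ⌈n/2⌉}. For n = 26: ⌊26^2/4⌋ = ⌊676/4⌋ = 169. The extremal graph is K_{13, 13}, which has 13·13 = 169 edges.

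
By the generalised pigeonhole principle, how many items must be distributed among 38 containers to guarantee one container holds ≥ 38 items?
n = (38 − 1)·38 + 1 = 1407

By the generalised pigeonhole principle, to guarantee some box contains ≥ r objects we need more than (r − 1) · k objects total. Threshold: n = (r − 1) · k + 1. With r = 38 and k = 38: n = 37 · 38 + 1 = 1406 + 1 = 1407. For n = 1406 = 37 · 38, we can put exactly 37 objects in every box, avoiding 38 in any single one — so 1407 is tight.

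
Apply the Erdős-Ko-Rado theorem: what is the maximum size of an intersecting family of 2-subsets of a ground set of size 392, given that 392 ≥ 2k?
max |F| = C(391, 1) = 391

The Erdős-Ko-Rado theorem states: for n ≥ 2k, an intersecting family of k-subsets of an n-element set has size at most C(n − 1, k − 1), with equality for 'star' families {A ⊆ [n] : |A| = k, i ∈ A} (fix an element i). For n = 392, k = 2: C(391, 1) = 391.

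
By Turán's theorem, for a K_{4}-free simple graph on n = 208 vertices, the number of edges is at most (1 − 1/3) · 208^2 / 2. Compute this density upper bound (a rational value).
Turán density bound = (2/3) · 208^2/2 = 43264/3 ≈ 14421.3333

Turán's theorem: ex(n, K_{r+1}) is achieved by the complete r-partite Turán graph T(n, r) with parts as balanced as possible, and is at most (1 − 1/r) · n^2/2. For r = 3, n = 208: the density bound is (2/3) · 43264/2 = 43264/3 ≈ 14421.3333. The integer-valued extremum is e(T(208, 3)) = 14421, which is strictly less than the density bound 43264/3 since 3 ∤ 208 (the parts of T(208, 3) cannot all be equal).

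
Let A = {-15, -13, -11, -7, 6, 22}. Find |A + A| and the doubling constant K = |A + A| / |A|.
K = |A + A| / |A| = 19/6

Enumerate A + A = {a + b : a, b ∈ A}. With |A| = 6, there are |A|^2 = 36 ordered sum pairs; collecting distinct values, A + A = {-30, -28, -26, -24, -22, -20, -18, -14, -9, -7, -5, -1, 7, 9, 11, 12, 15, 28, 44}, so |A + A| = 19. Thus K = 19/6. For comparison, the minimum possible |A + A| over all 6-element sets is 2·6 − 1 = 11 (so min K = 11/6), attained only by arithmetic progressions.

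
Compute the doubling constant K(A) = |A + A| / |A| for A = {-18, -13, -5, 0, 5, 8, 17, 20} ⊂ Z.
K = |A + A| / |A| = 30/8 = 15/4

Enumerate A + A = {a + b : a, b ∈ A}. With |A| = 8, there are |A|^2 = 64 ordered sum pairs; collecting distinct values, A + A = {-36, -31, -26, -23, -18, -13, -10, -8, -5, -1, 0, 2, 3, 4, 5, 7, 8, 10, 12, 13, 15, 16, 17, 20, 22, 25, 28, 34, 37, 40}, so |A + A| = 30. Thus K = 30/8 = 15/4. For comparison, the minimum possible |A + A| over all 8-element sets is 2·8 − 1 = 15 (so min K = 15/8), attained only by arithmetic progressions.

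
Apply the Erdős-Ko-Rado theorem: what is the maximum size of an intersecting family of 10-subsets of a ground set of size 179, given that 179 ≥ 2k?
max |F| = C(178, 9) = 402485076799300

The Erdős-Ko-Rado theorem states: for n ≥ 2k, an intersecting family of k-subsets of an n-element set has size at most C(n − 1, k − 1), with equality for 'star' families {A ⊆ [n] : |A| = k, i ∈ A} (fix an element i). For n = 179, k = 10: C(178, 9) = 402485076799300.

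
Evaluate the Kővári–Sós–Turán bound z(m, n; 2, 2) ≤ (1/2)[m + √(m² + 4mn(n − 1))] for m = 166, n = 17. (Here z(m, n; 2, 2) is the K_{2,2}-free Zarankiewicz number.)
z(166, 17; 2, 2) ≤ (1/2)[166 + √(166² + 4·166·17·16)] = (1/2)[166 + √208164] = 311.125

Kővári–Sós–Turán: let r_1, ..., r_166 be the row sums and z = Σ r_i the total number of 1s. Each pair of columns can share at most one row with both entries 1 (else a 2×2 all-ones block appears), so Σ_i C(r_i, 2) ≤ C(17, 2) = 136. By convexity Σ_i C(r_i, 2) ≥ 166·C(z/166, 2) = z(z − 166)/(2·166), giving z² − 166z − 166·17·16 ≤ 0 and hence z ≤ (1/2)[166 + √(27556 + 4·45152)] = (1/2)[166 + √208164] ≈ (1/2)(166 + 456.2499) = 311.125.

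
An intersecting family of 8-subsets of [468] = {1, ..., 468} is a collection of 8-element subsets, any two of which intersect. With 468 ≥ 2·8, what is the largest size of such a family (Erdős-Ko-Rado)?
max |F| = C(467, 7) = 918685974774788

Erdős-Ko-Rado (1961): when n ≥ 2k, max |F| = C(n−1, k−1). The bound is attained by the star {A : i ∈ A} for any fixed i ∈ [n]. Here C(468−1, 8−1) = C(467, 7) = 918685974774788.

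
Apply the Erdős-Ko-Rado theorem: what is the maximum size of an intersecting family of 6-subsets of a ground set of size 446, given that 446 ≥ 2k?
max |F| = C(445, 5) = 142176009339

Erdős-Ko-Rado (1961): when n ≥ 2k, max |F| = C(n−1, k−1). The bound is attained by the star {A : i ∈ A} for any fixed i ∈ [n]. Here C(446−1, 6−1) = C(445, 5) = 142176009339.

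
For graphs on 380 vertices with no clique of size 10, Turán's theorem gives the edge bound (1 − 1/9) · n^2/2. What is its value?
Turán density bound = (8/9) · 380^2/2 = 577600/9 ≈ 64177.7778

Turán's theorem: ex(n, K_{r+1}) is achieved by the complete r-partite Turán graph T(n, r) with parts as balanced as possible, and is at most (1 − 1/r) · n^2/2. For r = 9, n = 380: the density bound is (8/9) · 144400/2 = 577600/9 ≈ 64177.7778. The integer-valued extremum is e(T(380, 9)) = 64177, which is strictly less than the density bound 577600/9 since 9 ∤ 380 (the parts of T(380, 9) cannot all be equal).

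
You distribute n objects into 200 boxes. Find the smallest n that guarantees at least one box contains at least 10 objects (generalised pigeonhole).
n = (10 − 1)·200 + 1 = 1801

By the generalised pigeonhole principle, to guarantee some box contains ≥ r objects we need more than (r − 1) · k objects total. Threshold: n = (r − 1) · k + 1. With r = 10 and k = 200: n = 9 · 200 + 1 = 1800 + 1 = 1801. For n = 1800 = 9 · 200, we can put exactly 9 objects in every box, avoiding 10 in any single one — so 1801 is tight.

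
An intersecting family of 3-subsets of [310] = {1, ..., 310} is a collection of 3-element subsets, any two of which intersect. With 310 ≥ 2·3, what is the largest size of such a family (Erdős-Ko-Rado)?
max |F| = C(309, 2) = 47586

The Erdős-Ko-Rado theorem states: for n ≥ 2k, an intersecting family of k-subsets of an n-element set has size at most C(n − 1, k − 1), with equality for 'star' families {A ⊆ [n] : |A| = k, i ∈ A} (fix an element i). For n = 310, k = 3: C(309, 2) = 47586.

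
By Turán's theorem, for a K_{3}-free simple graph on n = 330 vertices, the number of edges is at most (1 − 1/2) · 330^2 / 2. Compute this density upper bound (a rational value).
Turán density bound = (1/2) · 330^2/2 = 27225

Turán's theorem: ex(n, K_{r+1}) is achieved by the complete r-partite Turán graph T(n, r) with parts as balanced as possible, and is at most (1 − 1/r) · n^2/2. For r = 2, n = 330: the density bound is (1/2) · 108900/2 = 27225. Since 2 ∣ 330, the Turán graph T(330, 2) has parts of equal size 165, and its edge count e(T(330, 2)) = 27225 attains the density bound exactly.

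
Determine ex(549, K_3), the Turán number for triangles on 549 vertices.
ex(549, K_3) = ⌊549^2/4⌋ = 75350

Mantel (1907): a triangle-free graph on n vertices has at most ⌊n^2/4⌋ edges, with equality for the complete bipartite graph K_{⌊n/2⌋, ⌈n/2⌉}. For n = 549: ⌊549^2/4⌋ = ⌊301401/4⌋ = 75350. The extremal graph is K_{274, 275}, which has 274·275 = 75350 edges.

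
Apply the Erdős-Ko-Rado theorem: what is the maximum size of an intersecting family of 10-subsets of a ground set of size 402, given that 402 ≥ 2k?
max |F| = C(401, 9) = 674945738076676550

The Erdős-Ko-Rado theorem states: for n ≥ 2k, an intersecting family of k-subsets of an n-element set has size at most C(n − 1, k − 1), with equality for 'star' families {A ⊆ [n] : |A| = k, i ∈ A} (fix an element i). For n = 402, k = 10: C(401, 9) = 674945738076676550.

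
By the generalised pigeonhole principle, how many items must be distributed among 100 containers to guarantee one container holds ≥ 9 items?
n = (9 − 1)·100 + 1 = 801

By the generalised pigeonhole principle, to guarantee some box contains ≥ r objects we need more than (r − 1) · k objects total. Threshold: n = (r − 1) · k + 1. With r = 9 and k = 100: n = 8 · 100 + 1 = 800 + 1 = 801. For n = 800 = 8 · 100, we can put exactly 8 objects in every box, avoiding 9 in any single one — so 801 is tight.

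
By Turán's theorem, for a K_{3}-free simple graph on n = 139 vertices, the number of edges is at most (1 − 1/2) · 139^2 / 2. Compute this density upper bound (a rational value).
Turán density bound = (1/2) · 139^2/2 = 19321/4 ≈ 4830.25

Turán's theorem: ex(n, K_{r+1}) is achieved by the complete r-partite Turán graph T(n, r) with parts as balanced as possible, and is at most (1 − 1/r) · n^2/2. For r = 2, n = 139: the density bound is (1/2) · 19321/2 = 19321/4 ≈ 4830.25. The integer-valued extremum is e(T(139, 2)) = 4830, which is strictly less than the density bound 19321/4 since 2 ∤ 139 (the parts of T(139, 2) cannot all be equal).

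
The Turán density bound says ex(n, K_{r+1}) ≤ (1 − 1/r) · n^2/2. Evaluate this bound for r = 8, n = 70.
Turán density bound = (7/8) · 70^2/2 = 8575/4 ≈ 2143.75

Turán's theorem: ex(n, K_{r+1}) is achieved by the complete r-partite Turán graph T(n, r) with parts as balanced as possible, and is at most (1 − 1/r) · n^2/2. For r = 8, n = 70: the density bound is (7/8) · 4900/2 = 8575/4 ≈ 2143.75. The integer-valued extremum is e(T(70, 8)) = 2143, which is strictly less than the density bound 8575/4 since 8 ∤ 70 (the parts of T(70, 8) cannot all be equal).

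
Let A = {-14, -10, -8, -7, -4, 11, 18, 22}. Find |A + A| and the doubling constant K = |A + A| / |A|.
K = |A + A| / |A| = 31/8

Enumerate A + A = {a + b : a, b ∈ A}. With |A| = 8, there are |A|^2 = 64 ordered sum pairs; collecting distinct values, A + A = {-28, -24, -22, -21, -20, -18, -17, -16, -15, -14, -12, -11, -8, -3, 1, 3, 4, 7, 8, 10, 11, 12, 14, 15, 18, 22, 29, 33, 36, 40, 44}, so |A + A| = 31. Thus K = 31/8. For comparison, the minimum possible |A + A| over all 8-element sets is 2·8 − 1 = 15 (so min K = 15/8), attained only by arithmetic progressions.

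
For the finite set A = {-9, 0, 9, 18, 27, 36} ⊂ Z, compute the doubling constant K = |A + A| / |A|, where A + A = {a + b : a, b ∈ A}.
K = |A + A| / |A| = 11/6

Enumerate A + A = {a + b : a, b ∈ A}. With |A| = 6, there are |A|^2 = 36 ordered sum pairs; collecting distinct values, A + A = {-18, -9, 0, 9, 18, 27, 36, 45, 54, 63, 72}, so |A + A| = 11. Thus K = 11/6. Here |A + A| = 2|A| − 1 = 11, the minimum possible — so K = 11/6 is minimal, which holds iff A is an arithmetic progression.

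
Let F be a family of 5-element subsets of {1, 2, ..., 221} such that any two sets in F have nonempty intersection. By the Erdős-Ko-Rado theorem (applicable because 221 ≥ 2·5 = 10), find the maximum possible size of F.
max |F| = C(220, 4) = 94966795

The Erdős-Ko-Rado theorem states: for n ≥ 2k, an intersecting family of k-subsets of an n-element set has size at most C(n − 1, k − 1), with equality for 'star' families {A ⊆ [n] : |A| = k, i ∈ A} (fix an element i). For n = 221, k = 5: C(220, 4) = 94966795.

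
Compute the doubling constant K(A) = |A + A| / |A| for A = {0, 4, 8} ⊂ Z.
K = |A + A| / |A| = 5/3

Enumerate A + A = {a + b : a, b ∈ A}. With |A| = 3, there are |A|^2 = 9 ordered sum pairs; collecting distinct values, A + A = {0, 4, 8, 12, 16}, so |A + A| = 5. Thus K = 5/3. Here |A + A| = 2|A| − 1 = 5, the minimum possible — so K = 5/3 is minimal, which holds iff A is an arithmetic progression.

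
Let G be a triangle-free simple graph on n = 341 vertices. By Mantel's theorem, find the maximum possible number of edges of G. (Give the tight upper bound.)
ex(341, K_3) = ⌊341^2/4⌋ = 29070

Mantel (1907): a triangle-free graph on n vertices has at most ⌊n^2/4⌋ edges, with equality for the complete bipartite graph K_{⌊n/2⌋, ⌈n/2⌉}. For n = 341: ⌊341^2/4⌋ = ⌊116281/4⌋ = 29070. The extremal graph is K_{170, 171}, which has 170·171 = 29070 edges.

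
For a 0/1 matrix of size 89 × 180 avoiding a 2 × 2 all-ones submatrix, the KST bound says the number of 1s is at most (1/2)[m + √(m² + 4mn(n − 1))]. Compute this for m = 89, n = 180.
z(89, 180; 2, 2) ≤ (1/2)[89 + √(89² + 4·89·180·179)] = (1/2)[89 + √11478241] = 1738.4776

Kővári–Sós–Turán: let r_1, ..., r_89 be the row sums and z = Σ r_i the total number of 1s. Each pair of columns can share at most one row with both entries 1 (else a 2×2 all-ones block appears), so Σ_i C(r_i, 2) ≤ C(180, 2) = 16110. By convexity Σ_i C(r_i, 2) ≥ 89·C(z/89, 2) = z(z − 89)/(2·89), giving z² − 89z − 89·180·179 ≤ 0 and hence z ≤ (1/2)[89 + √(7921 + 4·2867580)] = (1/2)[89 + √11478241] ≈ (1/2)(89 + 3387.9553) = 1738.4776.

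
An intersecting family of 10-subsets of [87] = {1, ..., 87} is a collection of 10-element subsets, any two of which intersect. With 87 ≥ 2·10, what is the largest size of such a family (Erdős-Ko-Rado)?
max |F| = C(86, 9) = 459856441980

The Erdős-Ko-Rado theorem states: for n ≥ 2k, an intersecting family of k-subsets of an n-element set has size at most C(n − 1, k − 1), with equality for 'star' families {A ⊆ [n] : |A| = k, i ∈ A} (fix an element i). For n = 87, k = 10: C(86, 9) = 459856441980.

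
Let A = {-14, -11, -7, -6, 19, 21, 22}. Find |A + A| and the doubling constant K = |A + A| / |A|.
K = |A + A| / |A| = 26/7

Enumerate A + A = {a + b : a, b ∈ A}. With |A| = 7, there are |A|^2 = 49 ordered sum pairs; collecting distinct values, A + A = {-28, -25, -22, -21, -20, -18, -17, -14, -13, -12, 5, 7, 8, 10, 11, 12, 13, 14, 15, 16, 38, 40, 41, 42, 43, 44}, so |A + A| = 26. Thus K = 26/7. For comparison, the minimum possible |A + A| over all 7-element sets is 2·7 − 1 = 13 (so min K = 13/7), attained only by arithmetic progressions.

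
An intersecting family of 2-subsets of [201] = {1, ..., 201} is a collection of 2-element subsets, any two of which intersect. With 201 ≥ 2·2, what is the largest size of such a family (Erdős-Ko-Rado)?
max |F| = C(200, 1) = 200

The Erdős-Ko-Rado theorem states: for n ≥ 2k, an intersecting family of k-subsets of an n-element set has size at most C(n − 1, k − 1), with equality for 'star' families {A ⊆ [n] : |A| = k, i ∈ A} (fix an element i). For n = 201, k = 2: C(200, 1) = 200.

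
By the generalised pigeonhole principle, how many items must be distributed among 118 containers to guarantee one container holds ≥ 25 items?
n = (25 − 1)·118 + 1 = 2833

By the generalised pigeonhole principle, to guarantee some box contains ≥ r objects we need more than (r − 1) · k objects total. Threshold: n = (r − 1) · k + 1. With r = 25 and k = 118: n = 24 · 118 + 1 = 2832 + 1 = 2833. For n = 2832 = 24 · 118, we can put exactly 24 objects in every box, avoiding 25 in any single one — so 2833 is tight.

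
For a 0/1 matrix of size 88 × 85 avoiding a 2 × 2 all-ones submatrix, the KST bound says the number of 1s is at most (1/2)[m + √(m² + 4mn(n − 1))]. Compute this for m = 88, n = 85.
z(88, 85; 2, 2) ≤ (1/2)[88 + √(88² + 4·88·85·84)] = (1/2)[88 + √2521024] = 837.8866

Kővári–Sós–Turán: let r_1, ..., r_88 be the row sums and z = Σ r_i the total number of 1s. Each pair of columns can share at most one row with both entries 1 (else a 2×2 all-ones block appears), so Σ_i C(r_i, 2) ≤ C(85, 2) = 3570. By convexity Σ_i C(r_i, 2) ≥ 88·C(z/88, 2) = z(z − 88)/(2·88), giving z² − 88z − 88·85·84 ≤ 0 and hence z ≤ (1/2)[88 + √(7744 + 4·628320)] = (1/2)[88 + √2521024] ≈ (1/2)(88 + 1587.7733) = 837.8866.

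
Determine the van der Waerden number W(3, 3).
W(3, 3) = 27

This is a classical value, W(3, 3) = 27, established by combining an explicit 3-colouring of {1, ..., 26} with no monochromatic 3-AP (giving the lower bound W(3, 3) > 26) and a finite case analysis / exhaustive computer search showing every 3-colouring of {1, ..., 27} has such an AP.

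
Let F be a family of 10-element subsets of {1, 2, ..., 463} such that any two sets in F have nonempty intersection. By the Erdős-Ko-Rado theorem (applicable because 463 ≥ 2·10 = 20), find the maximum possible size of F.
max |F| = C(462, 9) = 2443228892673739170

Erdős-Ko-Rado (1961): when n ≥ 2k, max |F| = C(n−1, k−1). The bound is attained by the star {A : i ∈ A} for any fixed i ∈ [n]. Here C(463−1, 10−1) = C(462, 9) = 2443228892673739170.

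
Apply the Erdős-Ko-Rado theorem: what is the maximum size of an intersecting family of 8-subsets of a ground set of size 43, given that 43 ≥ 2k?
max |F| = C(42, 7) = 26978328

Erdős-Ko-Rado (1961): when n ≥ 2k, max |F| = C(n−1, k−1). The bound is attained by the star {A : i ∈ A} for any fixed i ∈ [n]. Here C(43−1, 8−1) = C(42, 7) = 26978328.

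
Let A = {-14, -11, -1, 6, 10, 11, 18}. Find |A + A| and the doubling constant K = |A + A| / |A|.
K = |A + A| / |A| = 27/7

Enumerate A + A = {a + b : a, b ∈ A}. With |A| = 7, there are |A|^2 = 49 ordered sum pairs; collecting distinct values, A + A = {-28, -25, -22, -15, -12, -8, -5, -4, -3, -2, -1, 0, 4, 5, 7, 9, 10, 12, 16, 17, 20, 21, 22, 24, 28, 29, 36}, so |A + A| = 27. Thus K = 27/7. For comparison, the minimum possible |A + A| over all 7-element sets is 2·7 − 1 = 13 (so min K = 13/7), attained only by arithmetic progressions.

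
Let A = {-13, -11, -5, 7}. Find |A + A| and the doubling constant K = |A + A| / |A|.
K = |A + A| / |A| = 10/4 = 5/2

Enumerate A + A = {a + b : a, b ∈ A}. With |A| = 4, there are |A|^2 = 16 ordered sum pairs; collecting distinct values, A + A = {-26, -24, -22, -18, -16, -10, -6, -4, 2, 14}, so |A + A| = 10. Thus K = 10/4 = 5/2. For comparison, the minimum possible |A + A| over all 4-element sets is 2·4 − 1 = 7 (so min K = 7/4), attained only by arithmetic progressions.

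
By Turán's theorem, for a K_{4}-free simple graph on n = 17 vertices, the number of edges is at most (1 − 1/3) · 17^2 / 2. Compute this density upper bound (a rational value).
Turán density bound = (2/3) · 17^2/2 = 289/3 ≈ 96.3333

Turán's theorem: ex(n, K_{r+1}) is achieved by the complete r-partite Turán graph T(n, r) with parts as balanced as possible, and is at most (1 − 1/r) · n^2/2. For r = 3, n = 17: the density bound is (2/3) · 289/2 = 289/3 ≈ 96.3333. The integer-valued extremum is e(T(17, 3)) = 96, which is strictly less than the density bound 289/3 since 3 ∤ 17 (the parts of T(17, 3) cannot all be equal).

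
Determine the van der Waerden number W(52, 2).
W(52, 2) = 52 + 1 = 53

A 2-term AP is any pair of integers, so a monochromatic 2-AP exists iff some colour is used at least twice. With 52 colours, the colouring i ↦ i on {1, ..., 52} uses each colour once, avoiding any monochromatic pair, so W(52, 2) > 52. For {1, ..., 53}, pigeonhole forces two integers of the same colour, which form a monochromatic 2-AP. Hence W(52, 2) = 53.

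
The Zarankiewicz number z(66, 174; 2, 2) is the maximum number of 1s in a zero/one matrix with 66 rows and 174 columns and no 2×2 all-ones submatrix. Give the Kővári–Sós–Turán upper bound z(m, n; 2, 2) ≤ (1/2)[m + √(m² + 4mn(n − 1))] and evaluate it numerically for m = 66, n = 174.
z(66, 174; 2, 2) ≤ (1/2)[66 + √(66² + 4·66·174·173)] = (1/2)[66 + √7951284] = 1442.9011

Kővári–Sós–Turán: let r_1, ..., r_66 be the row sums and z = Σ r_i the total number of 1s. Each pair of columns can share at most one row with both entries 1 (else a 2×2 all-ones block appears), so Σ_i C(r_i, 2) ≤ C(174, 2) = 15051. By convexity Σ_i C(r_i, 2) ≥ 66·C(z/66, 2) = z(z − 66)/(2·66), giving z² − 66z − 66·174·173 ≤ 0 and hence z ≤ (1/2)[66 + √(4356 + 4·1986732)] = (1/2)[66 + √7951284] ≈ (1/2)(66 + 2819.8021) = 1442.9011.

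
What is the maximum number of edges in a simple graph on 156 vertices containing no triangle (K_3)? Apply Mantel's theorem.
ex(156, K_3) = ⌊156^2/4⌋ = 6084

Mantel (1907): a triangle-free graph on n vertices has at most ⌊n^2/4⌋ edges, with equality for the complete bipartite graph K_{⌊n/2⌋, ⌈n/2⌉}. For n = 156: ⌊156^2/4⌋ = ⌊24336/4⌋ = 6084. The extremal graph is K_{78, 78}, which has 78·78 = 6084 edges.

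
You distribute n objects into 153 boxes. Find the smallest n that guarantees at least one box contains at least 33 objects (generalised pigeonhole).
n = (33 − 1)·153 + 1 = 4897

By the generalised pigeonhole principle, to guarantee some box contains ≥ r objects we need more than (r − 1) · k objects total. Threshold: n = (r − 1) · k + 1. With r = 33 and k = 153: n = 32 · 153 + 1 = 4896 + 1 = 4897. For n = 4896 = 32 · 153, we can put exactly 32 objects in every box, avoiding 33 in any single one — so 4897 is tight.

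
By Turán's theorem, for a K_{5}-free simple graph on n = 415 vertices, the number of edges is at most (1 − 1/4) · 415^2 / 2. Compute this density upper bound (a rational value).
Turán density bound = (3/4) · 415^2/2 = 516675/8 ≈ 64584.375

Turán's theorem: ex(n, K_{r+1}) is achieved by the complete r-partite Turán graph T(n, r) with parts as balanced as possible, and is at most (1 − 1/r) · n^2/2. For r = 4, n = 415: the density bound is (3/4) · 172225/2 = 516675/8 ≈ 64584.375. The integer-valued extremum is e(T(415, 4)) = 64584, which is strictly less than the density bound 516675/8 since 4 ∤ 415 (the parts of T(415, 4) cannot all be equal).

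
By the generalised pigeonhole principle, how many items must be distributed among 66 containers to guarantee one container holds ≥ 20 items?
n = (20 − 1)·66 + 1 = 1255

By the generalised pigeonhole principle, to guarantee some box contains ≥ r objects we need more than (r − 1) · k objects total. Threshold: n = (r − 1) · k + 1. With r = 20 and k = 66: n = 19 · 66 + 1 = 1254 + 1 = 1255. For n = 1254 = 19 · 66, we can put exactly 19 objects in every box, avoiding 20 in any single one — so 1255 is tight.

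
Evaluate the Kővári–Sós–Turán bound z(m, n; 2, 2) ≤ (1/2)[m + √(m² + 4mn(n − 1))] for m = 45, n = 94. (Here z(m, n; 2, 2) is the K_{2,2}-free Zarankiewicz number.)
z(45, 94; 2, 2) ≤ (1/2)[45 + √(45² + 4·45·94·93)] = (1/2)[45 + √1575585] = 650.1115

Kővári–Sós–Turán: let r_1, ..., r_45 be the row sums and z = Σ r_i the total number of 1s. Each pair of columns can share at most one row with both entries 1 (else a 2×2 all-ones block appears), so Σ_i C(r_i, 2) ≤ C(94, 2) = 4371. By convexity Σ_i C(r_i, 2) ≥ 45·C(z/45, 2) = z(z − 45)/(2·45), giving z² − 45z − 45·94·93 ≤ 0 and hence z ≤ (1/2)[45 + √(2025 + 4·393390)] = (1/2)[45 + √1575585] ≈ (1/2)(45 + 1255.2231) = 650.1115.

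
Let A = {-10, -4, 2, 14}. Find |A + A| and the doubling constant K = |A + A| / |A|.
K = |A + A| / |A| = 8/4 = 2

Enumerate A + A = {a + b : a, b ∈ A}. With |A| = 4, there are |A|^2 = 16 ordered sum pairs; collecting distinct values, A + A = {-20, -14, -8, -2, 4, 10, 16, 28}, so |A + A| = 8. Thus K = 8/4 = 2. For comparison, the minimum possible |A + A| over all 4-element sets is 2·4 − 1 = 7 (so min K = 7/4), attained only by arithmetic progressions.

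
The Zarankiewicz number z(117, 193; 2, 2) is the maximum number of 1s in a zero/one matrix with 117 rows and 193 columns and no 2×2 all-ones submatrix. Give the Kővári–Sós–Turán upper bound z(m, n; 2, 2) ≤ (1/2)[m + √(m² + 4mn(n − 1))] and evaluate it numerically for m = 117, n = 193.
z(117, 193; 2, 2) ≤ (1/2)[117 + √(117² + 4·117·193·192)] = (1/2)[117 + √17355897] = 2141.5205

Kővári–Sós–Turán: let r_1, ..., r_117 be the row sums and z = Σ r_i the total number of 1s. Each pair of columns can share at most one row with both entries 1 (else a 2×2 all-ones block appears), so Σ_i C(r_i, 2) ≤ C(193, 2) = 18528. By convexity Σ_i C(r_i, 2) ≥ 117·C(z/117, 2) = z(z − 117)/(2·117), giving z² − 117z − 117·193·192 ≤ 0 and hence z ≤ (1/2)[117 + √(13689 + 4·4335552)] = (1/2)[117 + √17355897] ≈ (1/2)(117 + 4166.0409) = 2141.5205.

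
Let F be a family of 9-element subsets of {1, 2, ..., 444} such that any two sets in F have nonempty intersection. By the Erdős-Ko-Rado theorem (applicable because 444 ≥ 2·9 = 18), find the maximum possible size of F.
max |F| = C(443, 8) = 34522584005252343

The Erdős-Ko-Rado theorem states: for n ≥ 2k, an intersecting family of k-subsets of an n-element set has size at most C(n − 1, k − 1), with equality for 'star' families {A ⊆ [n] : |A| = k, i ∈ A} (fix an element i). For n = 444, k = 9: C(443, 8) = 34522584005252343.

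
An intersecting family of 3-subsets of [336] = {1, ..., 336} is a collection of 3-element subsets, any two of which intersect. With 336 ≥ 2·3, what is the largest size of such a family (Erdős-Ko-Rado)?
max |F| = C(335, 2) = 55945

The Erdős-Ko-Rado theorem states: for n ≥ 2k, an intersecting family of k-subsets of an n-element set has size at most C(n − 1, k − 1), with equality for 'star' families {A ⊆ [n] : |A| = k, i ∈ A} (fix an element i). For n = 336, k = 3: C(335, 2) = 55945.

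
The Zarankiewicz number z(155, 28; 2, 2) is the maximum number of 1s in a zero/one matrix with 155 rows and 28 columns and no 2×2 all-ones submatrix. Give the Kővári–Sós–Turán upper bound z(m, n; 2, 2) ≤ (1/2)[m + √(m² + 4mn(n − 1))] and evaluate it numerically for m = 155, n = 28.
z(155, 28; 2, 2) ≤ (1/2)[155 + √(155² + 4·155·28·27)] = (1/2)[155 + √492745] = 428.479

Kővári–Sós–Turán: let r_1, ..., r_155 be the row sums and z = Σ r_i the total number of 1s. Each pair of columns can share at most one row with both entries 1 (else a 2×2 all-ones block appears), so Σ_i C(r_i, 2) ≤ C(28, 2) = 378. By convexity Σ_i C(r_i, 2) ≥ 155·C(z/155, 2) = z(z − 155)/(2·155), giving z² − 155z − 155·28·27 ≤ 0 and hence z ≤ (1/2)[155 + √(24025 + 4·117180)] = (1/2)[155 + √492745] ≈ (1/2)(155 + 701.958) = 428.479.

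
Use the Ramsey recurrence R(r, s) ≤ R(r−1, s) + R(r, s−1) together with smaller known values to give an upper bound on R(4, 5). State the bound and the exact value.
R(4, 5) ≤ R(3, 5) + R(4, 4) = 14 + 18 = 32; exact value R(4, 5) = 25.

The Erdős–Szekeres recurrence R(r, s) ≤ R(r−1, s) + R(r, s−1) applied to (r, s) = (4, 5) gives
  R(4, 5) ≤ R(3, 5) + R(4, 4) = 14 + 18 = 32.
(Recall R(2, k) = k and R is symmetric.) The recurrence is not tight here (it gives 32, but the exact value is R(4, 5) = 25); the tight upper bound requires a sharper argument than the simple recurrence, combined with a lower-bound construction on K_{24}.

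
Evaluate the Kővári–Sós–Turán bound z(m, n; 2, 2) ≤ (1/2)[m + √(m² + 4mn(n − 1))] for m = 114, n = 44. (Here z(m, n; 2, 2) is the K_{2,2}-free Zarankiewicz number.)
z(114, 44; 2, 2) ≤ (1/2)[114 + √(114² + 4·114·44·43)] = (1/2)[114 + √875748] = 524.907

Kővári–Sós–Turán: let r_1, ..., r_114 be the row sums and z = Σ r_i the total number of 1s. Each pair of columns can share at most one row with both entries 1 (else a 2×2 all-ones block appears), so Σ_i C(r_i, 2) ≤ C(44, 2) = 946. By convexity Σ_i C(r_i, 2) ≥ 114·C(z/114, 2) = z(z − 114)/(2·114), giving z² − 114z − 114·44·43 ≤ 0 and hence z ≤ (1/2)[114 + √(12996 + 4·215688)] = (1/2)[114 + √875748] ≈ (1/2)(114 + 935.8141) = 524.907.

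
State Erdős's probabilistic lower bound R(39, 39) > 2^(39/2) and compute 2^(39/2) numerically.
2^(39/2) = 741455.2002; so R(39, 39) > 741455.2002

Colour each edge of K_n uniformly at random with red/blue. The expected number of monochromatic K_39 is C(n, 39) · 2 · 2^(−C(39,2)). If C(n, 39) · 2^(1 − C(39,2)) < 1, then with positive probability no monochromatic K_39 exists, so R(39, 39) > n. The standard estimate C(n, 39) ≤ n^39/39! shows this inequality holds whenever n ≤ 2^(39/2) (since 39! · 2^(C(39,2) − 1) > 2^(39^2/2) ≥ n^39). Hence R(39, 39) > 2^(39/2) = 741455.2002.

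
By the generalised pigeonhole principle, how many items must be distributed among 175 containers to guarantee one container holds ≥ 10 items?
n = (10 − 1)·175 + 1 = 1576

By the generalised pigeonhole principle, to guarantee some box contains ≥ r objects we need more than (r − 1) · k objects total. Threshold: n = (r − 1) · k + 1. With r = 10 and k = 175: n = 9 · 175 + 1 = 1575 + 1 = 1576. For n = 1575 = 9 · 175, we can put exactly 9 objects in every box, avoiding 10 in any single one — so 1576 is tight.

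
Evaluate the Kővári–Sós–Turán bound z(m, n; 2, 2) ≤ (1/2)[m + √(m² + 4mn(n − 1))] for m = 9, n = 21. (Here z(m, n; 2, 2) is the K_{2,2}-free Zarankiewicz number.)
z(9, 21; 2, 2) ≤ (1/2)[9 + √(9² + 4·9·21·20)] = (1/2)[9 + √15201] = 66.1462

Kővári–Sós–Turán: let r_1, ..., r_9 be the row sums and z = Σ r_i the total number of 1s. Each pair of columns can share at most one row with both entries 1 (else a 2×2 all-ones block appears), so Σ_i C(r_i, 2) ≤ C(21, 2) = 210. By convexity Σ_i C(r_i, 2) ≥ 9·C(z/9, 2) = z(z − 9)/(2·9), giving z² − 9z − 9·21·20 ≤ 0 and hence z ≤ (1/2)[9 + √(81 + 4·3780)] = (1/2)[9 + √15201] ≈ (1/2)(9 + 123.2923) = 66.1462.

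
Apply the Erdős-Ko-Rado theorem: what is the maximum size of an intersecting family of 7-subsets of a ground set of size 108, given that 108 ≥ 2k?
max |F| = C(107, 6) = 1807245622

The Erdős-Ko-Rado theorem states: for n ≥ 2k, an intersecting family of k-subsets of an n-element set has size at most C(n − 1, k − 1), with equality for 'star' families {A ⊆ [n] : |A| = k, i ∈ A} (fix an element i). For n = 108, k = 7: C(107, 6) = 1807245622.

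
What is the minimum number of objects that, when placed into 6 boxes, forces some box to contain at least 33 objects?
n = (33 − 1)·6 + 1 = 193

By the generalised pigeonhole principle, to guarantee some box contains ≥ r objects we need more than (r − 1) · k objects total. Threshold: n = (r − 1) · k + 1. With r = 33 and k = 6: n = 32 · 6 + 1 = 192 + 1 = 193. For n = 192 = 32 · 6, we can put exactly 32 objects in every box, avoiding 33 in any single one — so 193 is tight.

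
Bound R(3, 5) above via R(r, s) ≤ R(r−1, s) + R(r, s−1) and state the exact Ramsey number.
R(3, 5) ≤ R(2, 5) + R(3, 4) = 5 + 9 = 14; exact value R(3, 5) = 14.

The Erdős–Szekeres recurrence R(r, s) ≤ R(r−1, s) + R(r, s−1) applied to (r, s) = (3, 5) gives
  R(3, 5) ≤ R(2, 5) + R(3, 4) = 5 + 9 = 14.
(Recall R(2, k) = k and R is symmetric.) Here the recurrence bound is tight: a matching lower-bound construction on K_{13} shows R(3, 5) > 13, so R(3, 5) = 14 exactly.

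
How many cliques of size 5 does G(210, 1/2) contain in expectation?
E[# K_5] = C(210, 5) · (1/2)^C(5, 2) = 3244032792 / 2^10 = 405504099/128 = 3168000.7734375

For each 5-subset S of vertices (there are C(210, 5) = 3244032792 such S), let X_S = 1 if S induces a K_5 (all C(5, 2) = 10 edges present). Then P(X_S = 1) = (1/2)^10 = 1/1024. By linearity of expectation, E[# K_5] = C(210, 5) · (1/2)^10 = 3244032792 / 1024 = 405504099/128 = 3168000.7734375.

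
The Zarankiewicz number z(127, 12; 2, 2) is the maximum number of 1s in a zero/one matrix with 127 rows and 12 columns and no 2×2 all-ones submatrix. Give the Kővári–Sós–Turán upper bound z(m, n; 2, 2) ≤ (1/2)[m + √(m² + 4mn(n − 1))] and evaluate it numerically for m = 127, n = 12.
z(127, 12; 2, 2) ≤ (1/2)[127 + √(127² + 4·127·12·11)] = (1/2)[127 + √83185] = 207.709

Kővári–Sós–Turán: let r_1, ..., r_127 be the row sums and z = Σ r_i the total number of 1s. Each pair of columns can share at most one row with both entries 1 (else a 2×2 all-ones block appears), so Σ_i C(r_i, 2) ≤ C(12, 2) = 66. By convexity Σ_i C(r_i, 2) ≥ 127·C(z/127, 2) = z(z − 127)/(2·127), giving z² − 127z − 127·12·11 ≤ 0 and hence z ≤ (1/2)[127 + √(16129 + 4·16764)] = (1/2)[127 + √83185] ≈ (1/2)(127 + 288.4181) = 207.709.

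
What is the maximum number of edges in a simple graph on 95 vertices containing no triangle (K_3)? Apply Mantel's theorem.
ex(95, K_3) = ⌊95^2/4⌋ = 2256

Mantel (1907): a triangle-free graph on n vertices has at most ⌊n^2/4⌋ edges, with equality for the complete bipartite graph K_{⌊n/2⌋, ⌈n/2⌉}. For n = 95: ⌊95^2/4⌋ = ⌊9025/4⌋ = 2256. The extremal graph is K_{47, 48}, which has 47·48 = 2256 edges.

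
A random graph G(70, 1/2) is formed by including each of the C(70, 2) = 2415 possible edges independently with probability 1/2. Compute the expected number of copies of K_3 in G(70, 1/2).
E[# K_3] = C(70, 3) · (1/2)^C(3, 2) = 54740 / 2^3 = 13685/2 = 6842.5

For each 3-subset S of vertices (there are C(70, 3) = 54740 such S), let X_S = 1 if S induces a K_3 (all C(3, 2) = 3 edges present). Then P(X_S = 1) = (1/2)^3 = 1/8. By linearity of expectation, E[# K_3] = C(70, 3) · (1/2)^3 = 54740 / 8 = 13685/2 = 6842.5.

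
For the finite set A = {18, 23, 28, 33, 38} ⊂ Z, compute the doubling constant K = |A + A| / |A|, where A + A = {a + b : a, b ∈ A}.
K = |A + A| / |A| = 9/5

Enumerate A + A = {a + b : a, b ∈ A}. With |A| = 5, there are |A|^2 = 25 ordered sum pairs; collecting distinct values, A + A = {36, 41, 46, 51, 56, 61, 66, 71, 76}, so |A + A| = 9. Thus K = 9/5. Here |A + A| = 2|A| − 1 = 9, the minimum possible — so K = 9/5 is minimal, which holds iff A is an arithmetic progression.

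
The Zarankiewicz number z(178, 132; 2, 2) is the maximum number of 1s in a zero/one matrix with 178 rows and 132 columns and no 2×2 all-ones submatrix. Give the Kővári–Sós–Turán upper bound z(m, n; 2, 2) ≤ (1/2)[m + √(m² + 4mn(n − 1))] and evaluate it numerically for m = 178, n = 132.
z(178, 132; 2, 2) ≤ (1/2)[178 + √(178² + 4·178·132·131)] = (1/2)[178 + √12343588] = 1845.6721

Kővári–Sós–Turán: let r_1, ..., r_178 be the row sums and z = Σ r_i the total number of 1s. Each pair of columns can share at most one row with both entries 1 (else a 2×2 all-ones block appears), so Σ_i C(r_i, 2) ≤ C(132, 2) = 8646. By convexity Σ_i C(r_i, 2) ≥ 178·C(z/178, 2) = z(z − 178)/(2·178), giving z² − 178z − 178·132·131 ≤ 0 and hence z ≤ (1/2)[178 + √(31684 + 4·3077976)] = (1/2)[178 + √12343588] ≈ (1/2)(178 + 3513.3443) = 1845.6721.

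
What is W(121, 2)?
W(121, 2) = 121 + 1 = 122

A 2-term AP is any pair of integers, so a monochromatic 2-AP exists iff some colour is used at least twice. With 121 colours, the colouring i ↦ i on {1, ..., 121} uses each colour once, avoiding any monochromatic pair, so W(121, 2) > 121. For {1, ..., 122}, pigeonhole forces two integers of the same colour, which form a monochromatic 2-AP. Hence W(121, 2) = 122.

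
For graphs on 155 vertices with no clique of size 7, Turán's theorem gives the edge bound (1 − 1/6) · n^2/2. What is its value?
Turán density bound = (5/6) · 155^2/2 = 120125/12 ≈ 10010.4167

Turán's theorem: ex(n, K_{r+1}) is achieved by the complete r-partite Turán graph T(n, r) with parts as balanced as possible, and is at most (1 − 1/r) · n^2/2. For r = 6, n = 155: the density bound is (5/6) · 24025/2 = 120125/12 ≈ 10010.4167. The integer-valued extremum is e(T(155, 6)) = 10010, which is strictly less than the density bound 120125/12 since 6 ∤ 155 (the parts of T(155, 6) cannot all be equal).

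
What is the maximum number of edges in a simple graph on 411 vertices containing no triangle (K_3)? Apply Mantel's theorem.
ex(411, K_3) = ⌊411^2/4⌋ = 42230

Mantel (1907): a triangle-free graph on n vertices has at most ⌊n^2/4⌋ edges, with equality for the complete bipartite graph K_{⌊n/2⌋, ⌈n/2⌉}. For n = 411: ⌊411^2/4⌋ = ⌊168921/4⌋ = 42230. The extremal graph is K_{205, 206}, which has 205·206 = 42230 edges.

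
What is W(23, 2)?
W(23, 2) = 23 + 1 = 24

A 2-term AP is any pair of integers, so a monochromatic 2-AP exists iff some colour is used at least twice. With 23 colours, the colouring i ↦ i on {1, ..., 23} uses each colour once, avoiding any monochromatic pair, so W(23, 2) > 23. For {1, ..., 24}, pigeonhole forces two integers of the same colour, which form a monochromatic 2-AP. Hence W(23, 2) = 24.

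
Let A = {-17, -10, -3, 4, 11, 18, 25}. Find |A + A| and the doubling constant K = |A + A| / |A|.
K = |A + A| / |A| = 13/7

Enumerate A + A = {a + b : a, b ∈ A}. With |A| = 7, there are |A|^2 = 49 ordered sum pairs; collecting distinct values, A + A = {-34, -27, -20, -13, -6, 1, 8, 15, 22, 29, 36, 43, 50}, so |A + A| = 13. Thus K = 13/7. Here |A + A| = 2|A| − 1 = 13, the minimum possible — so K = 13/7 is minimal, which holds iff A is an arithmetic progression.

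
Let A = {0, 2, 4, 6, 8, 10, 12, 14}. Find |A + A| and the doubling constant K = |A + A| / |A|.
K = |A + A| / |A| = 15/8

Enumerate A + A = {a + b : a, b ∈ A}. With |A| = 8, there are |A|^2 = 64 ordered sum pairs; collecting distinct values, A + A = {0, 2, 4, 6, 8, 10, 12, 14, 16, 18, 20, 22, 24, 26, 28}, so |A + A| = 15. Thus K = 15/8. Here |A + A| = 2|A| − 1 = 15, the minimum possible — so K = 15/8 is minimal, which holds iff A is an arithmetic progression.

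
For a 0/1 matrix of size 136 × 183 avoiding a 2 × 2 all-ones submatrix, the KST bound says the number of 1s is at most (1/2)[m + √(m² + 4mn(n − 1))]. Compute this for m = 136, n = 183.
z(136, 183; 2, 2) ≤ (1/2)[136 + √(136² + 4·136·183·182)] = (1/2)[136 + √18136960] = 2197.3755

Kővári–Sós–Turán: let r_1, ..., r_136 be the row sums and z = Σ r_i the total number of 1s. Each pair of columns can share at most one row with both entries 1 (else a 2×2 all-ones block appears), so Σ_i C(r_i, 2) ≤ C(183, 2) = 16653. By convexity Σ_i C(r_i, 2) ≥ 136·C(z/136, 2) = z(z − 136)/(2·136), giving z² − 136z − 136·183·182 ≤ 0 and hence z ≤ (1/2)[136 + √(18496 + 4·4529616)] = (1/2)[136 + √18136960] ≈ (1/2)(136 + 4258.751) = 2197.3755.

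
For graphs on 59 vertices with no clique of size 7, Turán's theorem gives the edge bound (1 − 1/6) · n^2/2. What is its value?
Turán density bound = (5/6) · 59^2/2 = 17405/12 ≈ 1450.4167

Turán's theorem: ex(n, K_{r+1}) is achieved by the complete r-partite Turán graph T(n, r) with parts as balanced as possible, and is at most (1 − 1/r) · n^2/2. For r = 6, n = 59: the density bound is (5/6) · 3481/2 = 17405/12 ≈ 1450.4167. The integer-valued extremum is e(T(59, 6)) = 1450, which is strictly less than the density bound 17405/12 since 6 ∤ 59 (the parts of T(59, 6) cannot all be equal).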